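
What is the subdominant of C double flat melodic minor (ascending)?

Degree 4 takes the letter 3 steps above C, which is F.
In melodic minor (ascending), degree 4 sits 5 semitones above the tonic. Cbb + 5 semitones is pitch class 3, spelled on F as Fbb.

Fbb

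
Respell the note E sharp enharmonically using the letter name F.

Plain F sits at the same pitch as E#, so on the letter F the same pitch needs a natural: F.

F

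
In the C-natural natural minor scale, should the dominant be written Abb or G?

Each scale degree takes a distinct letter name. Degree 5 of a scale on C must use the letter G.
G and Abb are enharmonically the same pitch, but only G uses the letter G, so it is the correct spelling here.

G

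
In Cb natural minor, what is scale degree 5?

The Cb natural minor scale runs Cb Db Ebb Fb Gb Abb Bbb.
Degree 5 is Gb.

Gb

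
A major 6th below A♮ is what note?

C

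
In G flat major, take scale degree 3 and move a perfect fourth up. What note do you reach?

Eb

Scale degree 3 of Gb major is Bb.
A perfect fourth (5 semitones) above Bb lands on the letter E, giving Eb.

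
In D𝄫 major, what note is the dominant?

Abb

Degree 5 takes the letter 4 steps above D, which is A.
In major, degree 5 sits 7 semitones above the tonic. Dbb + 7 semitones is pitch class 7, spelled on A as Abb.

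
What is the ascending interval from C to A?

The letter names run C→A, a span of 5 letter steps, so the interval is some kind of sixth.
C to A is 9 semitones. A major sixth is 9, so 9 makes it major.

major sixth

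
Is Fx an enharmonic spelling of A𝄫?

Yes

F## is pitch class 7; Abb is pitch class 7.
All spellings map to pitch class 7, so they are enharmonically equivalent.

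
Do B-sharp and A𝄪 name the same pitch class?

Two spellings are enharmonically equivalent only if they share a pitch class.
Here B# → 0, A## → 11; 0 ≠ 11, so they are not.

No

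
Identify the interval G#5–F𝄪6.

major seventh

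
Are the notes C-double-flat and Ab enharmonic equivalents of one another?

Cbb is pitch class 10; Ab is pitch class 8.
The pitch classes differ (10 vs. 8), so they are not enharmonic equivalents.

No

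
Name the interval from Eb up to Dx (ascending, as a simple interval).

doubly augmented seventh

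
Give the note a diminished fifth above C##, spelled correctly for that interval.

G#

C up a perfect fifth is G, so the target letter is G.
From C##, a diminished fifth is 6 semitones up: G#.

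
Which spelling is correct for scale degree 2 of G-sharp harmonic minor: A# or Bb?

A#

Each scale degree takes a distinct letter name. Degree 2 of a scale on G must use the letter A.
A# and Bb are enharmonically the same pitch, but only A# uses the letter A, so it is the correct spelling here.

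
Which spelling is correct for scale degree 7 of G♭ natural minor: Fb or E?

Each scale degree takes a distinct letter name. Degree 7 of a scale on G must use the letter F.
Fb and E are enharmonically the same pitch, but only Fb uses the letter F, so it is the correct spelling here.

Fb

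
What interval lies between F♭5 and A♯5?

The letter names run F→A, a span of 2 letter steps, so the interval is some kind of third.
Fb to A# is 6 semitones. A major third is 4, so 6 makes it doubly augmented.

doubly augmented third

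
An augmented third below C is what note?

A third below C lands on the letter A.
An augmented third spans 5 semitones, so C moves to pitch class 7. On the letter A that is Abb.

Abb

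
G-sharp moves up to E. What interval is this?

The letter names run G→E, a span of 5 letter steps, so the interval is some kind of sixth.
G# to E is 8 semitones. A major sixth is 9, so 8 makes it minor.

minor sixth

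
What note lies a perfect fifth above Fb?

F up a perfect fifth is C, so the target letter is C.
From Fb, a perfect fifth is 7 semitones up: Cb.

Cb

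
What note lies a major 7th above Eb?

D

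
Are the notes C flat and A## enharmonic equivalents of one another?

Yes

Cb is pitch class 11; A## is pitch class 11.
All spellings map to pitch class 11, so they are enharmonically equivalent.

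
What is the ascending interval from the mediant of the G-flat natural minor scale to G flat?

The mediant of Gb natural minor is Bbb.
Bbb up to Gb: letters B→G make it a sixth; 9 semitones makes it major.

major sixth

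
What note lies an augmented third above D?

F##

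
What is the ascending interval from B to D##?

augmented third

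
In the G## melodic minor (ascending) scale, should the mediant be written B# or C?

B#

Each scale degree takes a distinct letter name. Degree 3 of a scale on G must use the letter B.
B# and C are enharmonically the same pitch, but only B# uses the letter B, so it is the correct spelling here.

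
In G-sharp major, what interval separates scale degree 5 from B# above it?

Scale degree 5 of G# major is D#.
D# up to B#: letters D→B make it a sixth; 9 semitones makes it major.

major sixth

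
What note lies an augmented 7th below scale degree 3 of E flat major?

Scale degree 3 of Eb major is G.
An augmented seventh (12 semitones) below G lands on the letter A, giving Abb.

Abb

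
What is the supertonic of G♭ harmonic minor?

Ab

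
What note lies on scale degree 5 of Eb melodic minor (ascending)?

The Eb melodic minor (ascending) scale runs Eb F Gb Ab Bb C D.
Degree 5 is Bb.

Bb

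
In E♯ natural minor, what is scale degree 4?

Degree 4 takes the letter 3 steps above E, which is A.
In natural minor, degree 4 sits 5 semitones above the tonic. E# + 5 semitones is pitch class 10, spelled on A as A#.

A#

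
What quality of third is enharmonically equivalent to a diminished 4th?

major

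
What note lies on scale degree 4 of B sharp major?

The B# major scale runs B# C## D## E# F## G## A##.
Degree 4 is E#.

E#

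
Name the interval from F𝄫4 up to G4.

doubly augmented second

Counting letters F–G gives a second.
Fbb→G = 4 semitones, 2 wider than the major second (2), so doubly augmented.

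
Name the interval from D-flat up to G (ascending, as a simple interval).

The letter names run D→G, a span of 3 letter steps, so the interval is some kind of fourth.
Db to G is 6 semitones. A perfect fourth is 5, so 6 makes it augmented.

augmented fourth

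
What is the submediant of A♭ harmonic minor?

Fb

Degree 6 takes the letter 5 steps above A, which is F.
In harmonic minor, degree 6 sits 8 semitones above the tonic. Ab + 8 semitones is pitch class 4, spelled on F as Fb.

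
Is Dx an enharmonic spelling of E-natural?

D## is pitch class 4; E is pitch class 4.
All spellings map to pitch class 4, so they are enharmonically equivalent.

Yes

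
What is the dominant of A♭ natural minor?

Degree 5 takes the letter 4 steps above A, which is E.
In natural minor, degree 5 sits 7 semitones above the tonic. Ab + 7 semitones is pitch class 3, spelled on E as Eb.

Eb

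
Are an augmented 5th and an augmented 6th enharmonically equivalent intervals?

An augmented fifth spans 8 semitones; an augmented sixth spans 10.
The spans differ, so they are not enharmonic equivalents.

No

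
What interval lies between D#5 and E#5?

major second

The letter names run D→E, a span of 1 letter step, so the interval is some kind of second.
D# to E# is 2 semitones. A major second is 2, so 2 makes it major.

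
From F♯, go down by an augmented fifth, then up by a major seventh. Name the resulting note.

A

An augmented fifth down from F# is Bb (letter B, 8 semitones down).
A major seventh up from Bb is A (letter A, 11 semitones up).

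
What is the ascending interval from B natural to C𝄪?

The letter names run B→C, a span of 1 letter step, so the interval is some kind of second.
B to C## is 3 semitones. A major second is 2, so 3 makes it augmented.

augmented second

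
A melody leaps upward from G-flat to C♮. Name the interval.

augmented fourth

The letter names run G→C, a span of 3 letter steps, so the interval is some kind of fourth.
Gb to C is 6 semitones. A perfect fourth is 5, so 6 makes it augmented.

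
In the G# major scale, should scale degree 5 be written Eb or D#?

D#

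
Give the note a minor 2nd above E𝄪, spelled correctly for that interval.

A second above E lands on the letter F.
A minor second spans 1 semitone, so E## moves to pitch class 7. On the letter F that is F##.

F##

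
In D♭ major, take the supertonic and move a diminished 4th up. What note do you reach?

The supertonic of Db major is Eb.
A diminished fourth (4 semitones) above Eb lands on the letter A, giving Abb.

Abb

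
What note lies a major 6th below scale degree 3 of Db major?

Scale degree 3 of Db major is F.
A major sixth (9 semitones) below F lands on the letter A, giving Ab.

Ab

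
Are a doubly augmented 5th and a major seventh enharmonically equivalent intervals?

No

A doubly augmented fifth spans 9 semitones; a major seventh spans 11.
The spans differ, so they are not enharmonic equivalents.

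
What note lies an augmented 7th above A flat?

A seventh above A lands on the letter G.
An augmented seventh spans 12 semitones, so Ab moves to pitch class 8. On the letter G that is G#.

G#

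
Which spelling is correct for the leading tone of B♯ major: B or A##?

A##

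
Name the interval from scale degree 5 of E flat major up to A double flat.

diminished seventh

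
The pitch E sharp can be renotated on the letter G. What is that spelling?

Plain G sits 2 semitones above E#, so on the letter G the same pitch needs a double flat: Gbb.

Gbb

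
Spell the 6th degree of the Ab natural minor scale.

Fb

The Ab natural minor scale runs Ab Bb Cb Db Eb Fb Gb.
Degree 6 is Fb.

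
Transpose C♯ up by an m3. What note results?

E

C up a major third is E, so the target letter is E.
From C#, a minor third is 3 semitones up: E.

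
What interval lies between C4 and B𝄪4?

doubly augmented seventh

Counting letters C–D–E–F–G–A–B gives a seventh.
C→B## = 13 semitones, 2 wider than the major seventh (11), so doubly augmented.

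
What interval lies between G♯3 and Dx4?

augmented fifth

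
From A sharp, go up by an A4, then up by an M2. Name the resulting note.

An augmented fourth up from A# is D## (letter D, 6 semitones up).
A major second up from D## is E## (letter E, 2 semitones up).

E##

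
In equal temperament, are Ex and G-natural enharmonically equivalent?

E## is pitch class 6; G is pitch class 7.
The pitch classes differ (6 vs. 7), so they are not enharmonic equivalents.

No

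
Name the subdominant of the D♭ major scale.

The Db major scale runs Db Eb F Gb Ab Bb C.
Degree 4 is Gb.

Gb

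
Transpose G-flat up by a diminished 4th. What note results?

Cbb

G up a perfect fourth is C, so the target letter is C.
From Gb, a diminished fourth is 4 semitones up: Cbb.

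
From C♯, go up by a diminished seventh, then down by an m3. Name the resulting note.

G

A diminished seventh up from C# is Bb (letter B, 9 semitones up).
A minor third down from Bb is G (letter G, 3 semitones down).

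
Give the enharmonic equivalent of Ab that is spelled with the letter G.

Ab is pitch class 8. The letter G alone is pitch class 7.
To reach pitch class 8 from G requires an offset of +1 semitone, i.e. sharp: G#.

G#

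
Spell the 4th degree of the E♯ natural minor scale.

A#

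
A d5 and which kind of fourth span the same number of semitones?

A diminished fifth spans 6 semitones.
A fourth spanning 6 semitones is augmented (the perfect fourth is 5).

augmented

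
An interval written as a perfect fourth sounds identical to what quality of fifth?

A perfect fourth spans 5 semitones.
A fifth spanning 5 semitones is doubly diminished (the perfect fifth is 7).

doubly diminished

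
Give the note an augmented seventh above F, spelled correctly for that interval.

F up a major seventh is E, so the target letter is E.
From F, an augmented seventh is 12 semitones up: E#.

E#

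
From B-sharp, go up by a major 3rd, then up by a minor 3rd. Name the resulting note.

A major third up from B# is D## (letter D, 4 semitones up).
A minor third up from D## is F## (letter F, 3 semitones up).

F##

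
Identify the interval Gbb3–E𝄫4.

major sixth

Counting letters G–A–B–C–D–E gives a sixth.
Gbb→Ebb = 9 semitones, exactly the major sixth.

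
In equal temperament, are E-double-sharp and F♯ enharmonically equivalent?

Yes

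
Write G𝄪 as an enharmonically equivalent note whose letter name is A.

A

G## is pitch class 9. The letter A alone is pitch class 9.
Pitch class 9 on A needs no accidental: A.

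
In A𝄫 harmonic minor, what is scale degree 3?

The Abb harmonic minor scale runs Abb Bbb Cbb Dbb Ebb Fbb Gb.
Degree 3 is Cbb.

Cbb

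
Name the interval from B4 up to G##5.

augmented sixth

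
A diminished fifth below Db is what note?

A fifth below D lands on the letter G.
A diminished fifth spans 6 semitones, so Db moves to pitch class 7. On the letter G that is G.

G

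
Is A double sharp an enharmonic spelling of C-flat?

Yes

A## = pitch class 11 and Cb = pitch class 11 — the same pitch class, so they are enharmonic equivalents.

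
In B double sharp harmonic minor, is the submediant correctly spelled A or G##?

G##

Each scale degree takes a distinct letter name. Degree 6 of a scale on B must use the letter G.
G## and A are enharmonically the same pitch, but only G## uses the letter G, so it is the correct spelling here.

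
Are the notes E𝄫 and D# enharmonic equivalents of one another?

No

Ebb is pitch class 2; D# is pitch class 3.
The pitch classes differ (2 vs. 3), so they are not enharmonic equivalents.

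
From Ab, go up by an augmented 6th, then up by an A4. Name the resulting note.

An augmented sixth up from Ab is F# (letter F, 10 semitones up).
An augmented fourth up from F# is B# (letter B, 6 semitones up).

B#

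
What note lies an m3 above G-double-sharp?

B#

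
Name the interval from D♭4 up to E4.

augmented second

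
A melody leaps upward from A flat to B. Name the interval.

The letter names run A→B, a span of 1 letter step, so the interval is some kind of second.
Ab to B is 3 semitones. A major second is 2, so 3 makes it augmented.

augmented second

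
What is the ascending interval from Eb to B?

Counting letters E–F–G–A–B gives a fifth.
Eb→B = 8 semitones, 1 wider than the perfect fifth (7), so augmented.

augmented fifth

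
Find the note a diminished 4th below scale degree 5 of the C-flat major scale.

D

Scale degree 5 of Cb major is Gb.
A diminished fourth (4 semitones) below Gb lands on the letter D, giving D.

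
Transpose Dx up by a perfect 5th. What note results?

A##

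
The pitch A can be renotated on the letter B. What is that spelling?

Bbb

A is pitch class 9. The letter B alone is pitch class 11.
To reach pitch class 9 from B requires an offset of -2 semitones, i.e. double flat: Bbb.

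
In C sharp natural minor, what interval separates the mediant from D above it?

The mediant of C# natural minor is E.
E up to D: letters E→D make it a seventh; 10 semitones makes it minor.

minor seventh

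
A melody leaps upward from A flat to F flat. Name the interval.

minor sixth

The letter names run A→F, a span of 5 letter steps, so the interval is some kind of sixth.
Ab to Fb is 8 semitones. A major sixth is 9, so 8 makes it minor.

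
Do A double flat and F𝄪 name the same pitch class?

Yes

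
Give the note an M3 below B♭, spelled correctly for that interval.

B down a major third is G, so the target letter is G.
From Bb, a major third is 4 semitones down: Gb.

Gb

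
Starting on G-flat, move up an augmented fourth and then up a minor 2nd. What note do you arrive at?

An augmented fourth up from Gb is C (letter C, 6 semitones up).
A minor second up from C is Db (letter D, 1 semitone up).

Db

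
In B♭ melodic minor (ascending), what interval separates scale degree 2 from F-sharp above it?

Scale degree 2 of Bb melodic minor (ascending) is C.
C up to F#: letters C→F make it a fourth; 6 semitones makes it augmented.

augmented fourth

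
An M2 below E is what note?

A second below E lands on the letter D.
A major second spans 2 semitones, so E moves to pitch class 2. On the letter D that is D.

D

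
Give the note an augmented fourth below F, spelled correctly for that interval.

Cb

F down a perfect fourth is C, so the target letter is C.
From F, an augmented fourth is 6 semitones down: Cb.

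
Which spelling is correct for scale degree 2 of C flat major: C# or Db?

Db

Each scale degree takes a distinct letter name. Degree 2 of a scale on C must use the letter D.
Db and C# are enharmonically the same pitch, but only Db uses the letter D, so it is the correct spelling here.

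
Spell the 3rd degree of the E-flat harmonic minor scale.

Gb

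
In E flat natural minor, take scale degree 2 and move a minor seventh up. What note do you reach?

Scale degree 2 of Eb natural minor is F.
A minor seventh (10 semitones) above F lands on the letter E, giving Eb.

Eb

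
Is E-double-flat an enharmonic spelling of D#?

No

Ebb is pitch class 2; D# is pitch class 3.
The pitch classes differ (2 vs. 3), so they are not enharmonic equivalents.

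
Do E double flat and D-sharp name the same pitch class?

Two spellings are enharmonically equivalent only if they share a pitch class.
Here Ebb → 2, D# → 3; 2 ≠ 3, so they are not.

No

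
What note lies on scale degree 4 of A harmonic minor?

Degree 4 takes the letter 3 steps above A, which is D.
In harmonic minor, degree 4 sits 5 semitones above the tonic. A + 5 semitones is pitch class 2, spelled on D as D.

D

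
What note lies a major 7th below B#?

C#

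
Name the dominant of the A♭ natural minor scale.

Eb

Degree 5 takes the letter 4 steps above A, which is E.
In natural minor, degree 5 sits 7 semitones above the tonic. Ab + 7 semitones is pitch class 3, spelled on E as Eb.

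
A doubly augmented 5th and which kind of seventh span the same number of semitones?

A doubly augmented fifth spans 9 semitones.
A seventh spanning 9 semitones is diminished (the major seventh is 11).

diminished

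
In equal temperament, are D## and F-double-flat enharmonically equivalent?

No

D## is pitch class 4; Fbb is pitch class 3.
The pitch classes differ (4 vs. 3), so they are not enharmonic equivalents.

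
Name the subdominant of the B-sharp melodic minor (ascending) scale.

E#

Degree 4 takes the letter 3 steps above B, which is E.
In melodic minor (ascending), degree 4 sits 5 semitones above the tonic. B# + 5 semitones is pitch class 5, spelled on E as E#.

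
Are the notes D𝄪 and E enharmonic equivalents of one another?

Yes

D## = pitch class 4 and E = pitch class 4 — the same pitch class, so they are enharmonic equivalents.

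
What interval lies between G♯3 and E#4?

major sixth

The letter names run G→E, a span of 5 letter steps, so the interval is some kind of sixth.
G# to E# is 9 semitones. A major sixth is 9, so 9 makes it major.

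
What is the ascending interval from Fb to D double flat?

Counting letters F–G–A–B–C–D gives a sixth.
Fb→Dbb = 8 semitones, 1 narrower than the major sixth (9), so minor.

minor sixth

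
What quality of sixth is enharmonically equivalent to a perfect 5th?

A perfect fifth spans 7 semitones.
A sixth spanning 7 semitones is diminished (the major sixth is 9).

diminished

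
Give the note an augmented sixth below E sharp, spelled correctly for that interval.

E down a major sixth is G, so the target letter is G.
From E#, an augmented sixth is 10 semitones down: G.

G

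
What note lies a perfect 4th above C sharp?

F#

A fourth above C lands on the letter F.
A perfect fourth spans 5 semitones, so C# moves to pitch class 6. On the letter F that is F#.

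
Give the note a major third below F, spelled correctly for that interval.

Db

A third below F lands on the letter D.
A major third spans 4 semitones, so F moves to pitch class 1. On the letter D that is Db.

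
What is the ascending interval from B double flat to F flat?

The letter names run B→F, a span of 4 letter steps, so the interval is some kind of fifth.
Bbb to Fb is 7 semitones. A perfect fifth is 7, so 7 makes it perfect.

perfect fifth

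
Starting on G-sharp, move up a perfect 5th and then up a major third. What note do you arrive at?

A perfect fifth up from G# is D# (letter D, 7 semitones up).
A major third up from D# is F## (letter F, 4 semitones up).

F##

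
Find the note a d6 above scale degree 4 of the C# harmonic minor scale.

Scale degree 4 of C# harmonic minor is F#.
A diminished sixth (7 semitones) above F# lands on the letter D, giving Db.

Db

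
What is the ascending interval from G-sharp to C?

diminished fourth

Counting letters G–A–B–C gives a fourth.
G#→C = 4 semitones, 1 narrower than the perfect fourth (5), so diminished.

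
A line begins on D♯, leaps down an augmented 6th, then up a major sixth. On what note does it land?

D

An augmented sixth down from D# is F (letter F, 10 semitones down).
A major sixth up from F is D (letter D, 9 semitones up).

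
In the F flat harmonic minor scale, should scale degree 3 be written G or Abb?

Each scale degree takes a distinct letter name. Degree 3 of a scale on F must use the letter A.
Abb and G are enharmonically the same pitch, but only Abb uses the letter A, so it is the correct spelling here.

Abb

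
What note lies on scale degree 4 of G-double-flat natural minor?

Cbb

Degree 4 takes the letter 3 steps above G, which is C.
In natural minor, degree 4 sits 5 semitones above the tonic. Gbb + 5 semitones is pitch class 10, spelled on C as Cbb.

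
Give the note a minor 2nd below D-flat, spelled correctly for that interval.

A second below D lands on the letter C.
A minor second spans 1 semitone, so Db moves to pitch class 0. On the letter C that is C.

C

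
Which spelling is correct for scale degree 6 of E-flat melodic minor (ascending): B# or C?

Each scale degree takes a distinct letter name. Degree 6 of a scale on E must use the letter C.
C and B# are enharmonically the same pitch, but only C uses the letter C, so it is the correct spelling here.

C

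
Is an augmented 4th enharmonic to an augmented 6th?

An augmented fourth spans 6 semitones; an augmented sixth spans 10.
The spans differ, so they are not enharmonic equivalents.

No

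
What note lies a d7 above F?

A seventh above F lands on the letter E.
A diminished seventh spans 9 semitones, so F moves to pitch class 2. On the letter E that is Ebb.

Ebb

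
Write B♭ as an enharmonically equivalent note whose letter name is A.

Bb is pitch class 10. The letter A alone is pitch class 9.
To reach pitch class 10 from A requires an offset of +1 semitone, i.e. sharp: A#.

A#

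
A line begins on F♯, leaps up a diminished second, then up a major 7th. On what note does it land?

A diminished second up from F# is Gb (letter G, 0 semitones up).
A major seventh up from Gb is F (letter F, 11 semitones up).

F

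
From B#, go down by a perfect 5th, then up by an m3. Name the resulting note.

G#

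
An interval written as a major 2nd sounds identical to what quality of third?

A major second spans 2 semitones.
A third spanning 2 semitones is diminished (the major third is 4).

diminished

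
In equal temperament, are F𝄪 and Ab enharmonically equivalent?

Two spellings are enharmonically equivalent only if they share a pitch class.
Here F## → 7, Ab → 8; 7 ≠ 8, so they are not.

No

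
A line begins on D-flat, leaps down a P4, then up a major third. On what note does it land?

A perfect fourth down from Db is Ab (letter A, 5 semitones down).
A major third up from Ab is C (letter C, 4 semitones up).

C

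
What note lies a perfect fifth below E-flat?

Ab

A fifth below E lands on the letter A.
A perfect fifth spans 7 semitones, so Eb moves to pitch class 8. On the letter A that is Ab.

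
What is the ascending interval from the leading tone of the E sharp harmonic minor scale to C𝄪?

minor seventh

The leading tone of E# harmonic minor is D##.
D## up to C##: letters D→C make it a seventh; 10 semitones makes it minor.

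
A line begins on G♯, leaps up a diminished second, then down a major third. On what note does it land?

Fb

A diminished second up from G# is Ab (letter A, 0 semitones up).
A major third down from Ab is Fb (letter F, 4 semitones down).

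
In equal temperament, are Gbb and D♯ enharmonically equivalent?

No

Two spellings are enharmonically equivalent only if they share a pitch class.
Here Gbb → 5, D# → 3; 3 ≠ 5, so they are not.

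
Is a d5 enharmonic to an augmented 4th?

A diminished fifth spans 6 semitones; an augmented fourth spans 6.
They are enharmonically equivalent.

Yes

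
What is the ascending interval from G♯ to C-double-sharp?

augmented fourth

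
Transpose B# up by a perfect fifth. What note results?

B up a perfect fifth is F#, so the target letter is F.
From B#, a perfect fifth is 7 semitones up: F##.

F##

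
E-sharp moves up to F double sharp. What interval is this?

The letter names run E→F, a span of 1 letter step, so the interval is some kind of second.
E# to F## is 2 semitones. A major second is 2, so 2 makes it major.

major second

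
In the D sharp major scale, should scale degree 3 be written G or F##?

F##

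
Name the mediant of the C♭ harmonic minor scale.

Ebb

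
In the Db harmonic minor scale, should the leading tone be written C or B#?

Each scale degree takes a distinct letter name. Degree 7 of a scale on D must use the letter C.
C and B# are enharmonically the same pitch, but only C uses the letter C, so it is the correct spelling here.

C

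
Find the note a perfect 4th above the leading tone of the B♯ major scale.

The leading tone of B# major is A##.
A perfect fourth (5 semitones) above A## lands on the letter D, giving D##.

D##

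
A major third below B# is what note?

B down a major third is G, so the target letter is G.
From B#, a major third is 4 semitones down: G#.

G#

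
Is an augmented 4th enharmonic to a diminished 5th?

Yes

An augmented fourth spans 6 semitones; a diminished fifth spans 6.
They are enharmonically equivalent.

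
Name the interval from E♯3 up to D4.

diminished seventh

The letter names run E→D, a span of 6 letter steps, so the interval is some kind of seventh.
E# to D is 9 semitones. A major seventh is 11, so 9 makes it diminished.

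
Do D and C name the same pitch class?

No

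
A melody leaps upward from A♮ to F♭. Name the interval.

Counting letters A–B–C–D–E–F gives a sixth.
A→Fb = 7 semitones, 2 narrower than the major sixth (9), so diminished.

diminished sixth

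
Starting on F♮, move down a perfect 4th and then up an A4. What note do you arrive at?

F#

A perfect fourth down from F is C (letter C, 5 semitones down).
An augmented fourth up from C is F# (letter F, 6 semitones up).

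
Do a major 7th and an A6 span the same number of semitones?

A major seventh spans 11 semitones; an augmented sixth spans 10.
The spans differ, so they are not enharmonic equivalents.

No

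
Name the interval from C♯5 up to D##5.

Counting letters C–D gives a second.
C#→D## = 3 semitones, 1 wider than the major second (2), so augmented.

augmented second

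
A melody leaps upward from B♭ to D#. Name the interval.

The letter names run B→D, a span of 2 letter steps, so the interval is some kind of third.
Bb to D# is 5 semitones. A major third is 4, so 5 makes it augmented.

augmented third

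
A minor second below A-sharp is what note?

G##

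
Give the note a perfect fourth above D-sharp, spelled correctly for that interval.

G#

D up a perfect fourth is G, so the target letter is G.
From D#, a perfect fourth is 5 semitones up: G#.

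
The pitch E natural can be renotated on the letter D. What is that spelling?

E is pitch class 4. The letter D alone is pitch class 2.
To reach pitch class 4 from D requires an offset of +2 semitones, i.e. double sharp: D##.

D##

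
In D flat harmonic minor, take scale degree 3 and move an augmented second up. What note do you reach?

Scale degree 3 of Db harmonic minor is Fb.
An augmented second (3 semitones) above Fb lands on the letter G, giving G.

G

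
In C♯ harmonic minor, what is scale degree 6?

A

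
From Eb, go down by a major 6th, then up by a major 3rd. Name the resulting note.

Bb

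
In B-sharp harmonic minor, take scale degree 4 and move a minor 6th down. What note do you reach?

G##

Scale degree 4 of B# harmonic minor is E#.
A minor sixth (8 semitones) below E# lands on the letter G, giving G##.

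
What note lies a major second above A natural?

A up a major second is B, so the target letter is B.
From A, a major second is 2 semitones up: B.

B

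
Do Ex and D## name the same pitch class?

Two spellings are enharmonically equivalent only if they share a pitch class.
Here E## → 6, D## → 4; 4 ≠ 6, so they are not.

No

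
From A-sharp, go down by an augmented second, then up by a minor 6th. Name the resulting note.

An augmented second down from A# is G (letter G, 3 semitones down).
A minor sixth up from G is Eb (letter E, 8 semitones up).

Eb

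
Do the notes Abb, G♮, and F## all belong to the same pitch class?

Yes

Abb is pitch class 7; G is pitch class 7; F## is pitch class 7.
All spellings map to pitch class 7, so they are enharmonically equivalent.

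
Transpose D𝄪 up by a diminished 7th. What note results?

D up a major seventh is C#, so the target letter is C.
From D##, a diminished seventh is 9 semitones up: C#.

C#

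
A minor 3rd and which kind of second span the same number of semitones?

A minor third spans 3 semitones.
A second spanning 3 semitones is augmented (the major second is 2).

augmented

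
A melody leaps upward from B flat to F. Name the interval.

perfect fifth

Counting letters B–C–D–E–F gives a fifth.
Bb→F = 7 semitones, exactly the perfect fifth.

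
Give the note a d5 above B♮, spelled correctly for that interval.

F

B up a perfect fifth is F#, so the target letter is F.
From B, a diminished fifth is 6 semitones up: F.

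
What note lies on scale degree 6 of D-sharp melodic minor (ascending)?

Degree 6 takes the letter 5 steps above D, which is B.
In melodic minor (ascending), degree 6 sits 9 semitones above the tonic. D# + 9 semitones is pitch class 0, spelled on B as B#.

B#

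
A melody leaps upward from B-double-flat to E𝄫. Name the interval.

The letter names run B→E, a span of 3 letter steps, so the interval is some kind of fourth.
Bbb to Ebb is 5 semitones. A perfect fourth is 5, so 5 makes it perfect.

perfect fourth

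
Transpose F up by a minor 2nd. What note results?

A second above F lands on the letter G.
A minor second spans 1 semitone, so F moves to pitch class 6. On the letter G that is Gb.

Gb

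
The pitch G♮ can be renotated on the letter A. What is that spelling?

Abb

Plain A sits 2 semitones above G, so on the letter A the same pitch needs a double flat: Abb.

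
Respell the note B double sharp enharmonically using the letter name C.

Plain C sits 1 semitone below B##, so on the letter C the same pitch needs a sharp: C#.

C#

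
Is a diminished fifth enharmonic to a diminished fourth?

A diminished fifth spans 6 semitones; a diminished fourth spans 4.
The spans differ, so they are not enharmonic equivalents.

No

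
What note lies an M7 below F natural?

Gb

F down a major seventh is Gb, so the target letter is G.
From F, a major seventh is 11 semitones down: Gb.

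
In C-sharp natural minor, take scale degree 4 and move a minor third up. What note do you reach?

Scale degree 4 of C# natural minor is F#.
A minor third (3 semitones) above F# lands on the letter A, giving A.

A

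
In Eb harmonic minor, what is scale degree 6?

The Eb harmonic minor scale runs Eb F Gb Ab Bb Cb D.
Degree 6 is Cb.

Cb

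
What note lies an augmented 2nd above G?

A#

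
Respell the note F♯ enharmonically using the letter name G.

Gb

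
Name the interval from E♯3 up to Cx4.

The letter names run E→C, a span of 5 letter steps, so the interval is some kind of sixth.
E# to C## is 9 semitones. A major sixth is 9, so 9 makes it major.

major sixth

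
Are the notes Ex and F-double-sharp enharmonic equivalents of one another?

Two spellings are enharmonically equivalent only if they share a pitch class.
Here E## → 6, F## → 7; 6 ≠ 7, so they are not.

No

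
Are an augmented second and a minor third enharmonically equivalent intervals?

Yes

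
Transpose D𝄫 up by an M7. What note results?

Cb

A seventh above D lands on the letter C.
A major seventh spans 11 semitones, so Dbb moves to pitch class 11. On the letter C that is Cb.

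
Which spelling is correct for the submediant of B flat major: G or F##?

G

Each scale degree takes a distinct letter name. Degree 6 of a scale on B must use the letter G.
G and F## are enharmonically the same pitch, but only G uses the letter G, so it is the correct spelling here.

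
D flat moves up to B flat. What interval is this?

major sixth

Counting letters D–E–F–G–A–B gives a sixth.
Db→Bb = 9 semitones, exactly the major sixth.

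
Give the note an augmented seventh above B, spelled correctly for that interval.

A##

A seventh above B lands on the letter A.
An augmented seventh spans 12 semitones, so B moves to pitch class 11. On the letter A that is A##.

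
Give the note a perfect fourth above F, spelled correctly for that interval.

Bb

F up a perfect fourth is Bb, so the target letter is B.
From F, a perfect fourth is 5 semitones up: Bb.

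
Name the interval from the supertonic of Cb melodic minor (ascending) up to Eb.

major second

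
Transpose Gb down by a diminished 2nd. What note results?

G down a major second is F, so the target letter is F.
From Gb, a diminished second is 0 semitones down: F#.

F#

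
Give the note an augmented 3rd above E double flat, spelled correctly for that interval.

G

A third above E lands on the letter G.
An augmented third spans 5 semitones, so Ebb moves to pitch class 7. On the letter G that is G.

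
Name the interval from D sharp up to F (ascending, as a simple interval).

Counting letters D–E–F gives a third.
D#→F = 2 semitones, 2 narrower than the major third (4), so diminished.

diminished third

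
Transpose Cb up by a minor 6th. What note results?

A sixth above C lands on the letter A.
A minor sixth spans 8 semitones, so Cb moves to pitch class 7. On the letter A that is Abb.

Abb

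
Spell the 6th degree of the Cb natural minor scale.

Abb

The Cb natural minor scale runs Cb Db Ebb Fb Gb Abb Bbb.
Degree 6 is Abb.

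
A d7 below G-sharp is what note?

G down a major seventh is Ab, so the target letter is A.
From G#, a diminished seventh is 9 semitones down: A##.

A##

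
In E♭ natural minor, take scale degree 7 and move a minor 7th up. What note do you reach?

Scale degree 7 of Eb natural minor is Db.
A minor seventh (10 semitones) above Db lands on the letter C, giving Cb.

Cb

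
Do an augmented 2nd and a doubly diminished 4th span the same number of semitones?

Yes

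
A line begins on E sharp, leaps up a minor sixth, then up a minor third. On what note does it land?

E

A minor sixth up from E# is C# (letter C, 8 semitones up).
A minor third up from C# is E (letter E, 3 semitones up).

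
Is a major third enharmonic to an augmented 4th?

No

A major third spans 4 semitones; an augmented fourth spans 6.
The spans differ, so they are not enharmonic equivalents.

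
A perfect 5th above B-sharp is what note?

F##

B up a perfect fifth is F#, so the target letter is F.
From B#, a perfect fifth is 7 semitones up: F##.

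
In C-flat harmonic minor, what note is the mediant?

The Cb harmonic minor scale runs Cb Db Ebb Fb Gb Abb Bb.
Degree 3 is Ebb.

Ebb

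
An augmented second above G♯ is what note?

A##

G up a major second is A, so the target letter is A.
From G#, an augmented second is 3 semitones up: A##.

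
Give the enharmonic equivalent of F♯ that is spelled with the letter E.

Plain E sits 2 semitones below F#, so on the letter E the same pitch needs a double sharp: E##.

E##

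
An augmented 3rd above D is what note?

F##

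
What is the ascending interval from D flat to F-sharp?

augmented third

Counting letters D–E–F gives a third.
Db→F# = 5 semitones, 1 wider than the major third (4), so augmented.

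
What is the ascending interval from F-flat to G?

Counting letters F–G gives a second.
Fb→G = 3 semitones, 1 wider than the major second (2), so augmented.

augmented second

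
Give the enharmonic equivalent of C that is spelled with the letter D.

Dbb

Plain D sits 2 semitones above C, so on the letter D the same pitch needs a double flat: Dbb.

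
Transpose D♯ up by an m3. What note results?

F#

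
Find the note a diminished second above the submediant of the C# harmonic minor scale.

The submediant of C# harmonic minor is A.
A diminished second (0 semitones) above A lands on the letter B, giving Bbb.

Bbb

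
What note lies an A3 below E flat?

Cbb

E down a major third is C, so the target letter is C.
From Eb, an augmented third is 5 semitones down: Cbb.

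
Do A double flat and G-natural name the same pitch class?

Abb is pitch class 7; G is pitch class 7.
All spellings map to pitch class 7, so they are enharmonically equivalent.

Yes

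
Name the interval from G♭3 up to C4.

The letter names run G→C, a span of 3 letter steps, so the interval is some kind of fourth.
Gb to C is 6 semitones. A perfect fourth is 5, so 6 makes it augmented.

augmented fourth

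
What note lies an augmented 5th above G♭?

A fifth above G lands on the letter D.
An augmented fifth spans 8 semitones, so Gb moves to pitch class 2. On the letter D that is D.

D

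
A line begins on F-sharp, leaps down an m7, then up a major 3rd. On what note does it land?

A minor seventh down from F# is G# (letter G, 10 semitones down).
A major third up from G# is B# (letter B, 4 semitones up).

B#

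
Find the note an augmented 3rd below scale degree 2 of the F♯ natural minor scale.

Scale degree 2 of F# natural minor is G#.
An augmented third (5 semitones) below G# lands on the letter E, giving Eb.

Eb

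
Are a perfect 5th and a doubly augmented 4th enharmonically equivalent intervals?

A perfect fifth spans 7 semitones; a doubly augmented fourth spans 7.
They are enharmonically equivalent.

Yes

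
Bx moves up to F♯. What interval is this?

Counting letters B–C–D–E–F gives a fifth.
B##→F# = 5 semitones, 2 narrower than the perfect fifth (7), so doubly diminished.

doubly diminished fifth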